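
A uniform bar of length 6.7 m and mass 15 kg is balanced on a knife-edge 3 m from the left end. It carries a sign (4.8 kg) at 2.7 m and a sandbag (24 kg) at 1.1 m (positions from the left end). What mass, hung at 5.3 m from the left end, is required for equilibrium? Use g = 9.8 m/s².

m ≈ 18.2 kg

Sum moments about the knife-edge (at 3 m from the left end) (the support reaction has zero arm there).
Beam weight: 15 × 9.8 = 147 N down at 3.35 m → arm 0.35 m, τ = 147 × 0.35 = 51.45 N·m clockwise.
Sign: 4.8 × 9.8 = 47.04 N down at 2.7 m → arm 0.3 m, τ = 47.04 × 0.3 = 14.11 N·m counterclockwise.
Sandbag: 24 × 9.8 = 235.2 N down at 1.1 m → arm 1.9 m, τ = 235.2 × 1.9 = 446.9 N·m counterclockwise.
Net moment of known loads = 409.6 N·m counterclockwise.
An unknown mass m at 5.3 m has arm 2.3 m; its moment is m·g·2.3 clockwise.
Balancing moments: m × 9.8 × 2.3 = 409.6, giving m = 409.6 / (9.8 × 2.3) = 18.2 kg.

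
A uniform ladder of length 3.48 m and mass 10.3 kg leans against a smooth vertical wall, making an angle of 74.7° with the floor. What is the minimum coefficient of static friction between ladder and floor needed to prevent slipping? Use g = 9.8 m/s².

About the foot of the ladder:
Ladder weight 10.3×9.8 = 100.9 N acts at 1.74 m along the ladder; its horizontal arm is 1.74·cos74.7° = 0.4591 m → τ = 46.32 N·m clockwise.
Wall normal N acts horizontally at the top; its moment arm is the height L sinθ = 3.48·sin74.7° = 3.357 m, counterclockwise.
Setting net torque to zero: N × 3.357 = 46.32 → N = 13.8 N.
ΣFx = 0 ⇒ f = N_wall = 13.8 N. ΣFy = 0 ⇒ N_floor = 100.9 N.
μ_min = f / N_floor = 13.8 / 100.9 = 0.137.

μ_min ≈ 0.137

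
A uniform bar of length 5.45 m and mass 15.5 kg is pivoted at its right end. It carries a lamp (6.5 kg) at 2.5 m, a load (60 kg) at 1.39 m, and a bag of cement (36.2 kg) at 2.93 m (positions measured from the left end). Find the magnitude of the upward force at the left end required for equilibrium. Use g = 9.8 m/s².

F ≈ 712 N

About the right end:
Beam weight: 15.5 × 9.8 = 151.9 N down at 2.725 m → arm 2.725 m, τ = 151.9 × 2.725 = 413.9 N·m counterclockwise.
Lamp: 6.5 × 9.8 = 63.7 N down at 2.5 m → arm 2.95 m, τ = 63.7 × 2.95 = 187.9 N·m counterclockwise.
Load: 60 × 9.8 = 588 N down at 1.39 m → arm 4.06 m, τ = 588 × 4.06 = 2387 N·m counterclockwise.
Bag of cement: 36.2 × 9.8 = 354.8 N down at 2.93 m → arm 2.52 m, τ = 354.8 × 2.52 = 894.1 N·m counterclockwise.
Net moment of the loads = 3883 N·m counterclockwise.
The upward force F acts at the left end, arm 5.45 m, giving F × 5.45 clockwise.
For rotational equilibrium, F × 5.45 = 3883, so F = 3883 / 5.45 = 712 N.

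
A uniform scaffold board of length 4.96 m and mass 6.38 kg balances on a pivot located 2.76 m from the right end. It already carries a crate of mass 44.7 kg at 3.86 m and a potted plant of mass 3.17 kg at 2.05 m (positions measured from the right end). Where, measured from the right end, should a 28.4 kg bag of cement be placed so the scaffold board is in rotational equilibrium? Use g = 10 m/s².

Taking torques about the pivot (at 2.76 m from the right end):
Beam weight: 6.38 × 10 = 63.8 N down at 2.48 m → arm 0.28 m, τ = 63.8 × 0.28 = 17.86 N·m clockwise.
Crate: 44.7 × 10 = 447 N down at 3.86 m → arm 1.1 m, τ = 447 × 1.1 = 491.7 N·m counterclockwise.
Potted plant: 3.17 × 10 = 31.7 N down at 2.05 m → arm 0.71 m, τ = 31.7 × 0.71 = 22.51 N·m clockwise.
Net moment of existing loads = 451.3 N·m counterclockwise.
The bag of cement weighs 28.4 × 10 = 284 N and must supply an equal clockwise moment, so its lever arm about the pivot is 451.3 / 284 = 1.59 m.
That puts it at 2.76 − 1.59 = 1.17 m from the right end.

x ≈ 1.17 m from the right end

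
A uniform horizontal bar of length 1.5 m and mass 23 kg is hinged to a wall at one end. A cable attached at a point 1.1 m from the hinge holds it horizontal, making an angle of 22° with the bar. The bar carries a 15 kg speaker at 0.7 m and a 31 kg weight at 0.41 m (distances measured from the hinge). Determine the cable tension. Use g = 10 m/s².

About the hinge:
Beam weight: 23 × 10 = 230 N down at 0.75 m → arm 0.75 m, τ = 230 × 0.75 = 172.5 N·m clockwise.
Speaker: 15 × 10 = 150 N down at 0.7 m → arm 0.7 m, τ = 150 × 0.7 = 105 N·m clockwise.
Weight: 31 × 10 = 310 N down at 0.41 m → arm 0.41 m, τ = 310 × 0.41 = 127.1 N·m clockwise.
Total clockwise load moment = 404.6 N·m.
The cable tension T acts at 1.1 m; only its component perpendicular to the bar, T sinθ, produces torque. sin 22° = 0.3746.
Balancing moments: T × 1.1 × 0.3746 = 404.6, giving T = 404.6 / 0.4121 = 982 N.

T ≈ 982 N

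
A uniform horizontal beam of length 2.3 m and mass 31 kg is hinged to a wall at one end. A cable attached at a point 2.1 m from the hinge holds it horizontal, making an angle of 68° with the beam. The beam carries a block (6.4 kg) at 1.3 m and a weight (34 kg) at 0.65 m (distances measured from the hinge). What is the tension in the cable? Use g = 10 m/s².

T ≈ 339 N

Taking torques about the hinge:
Beam weight: 31 × 10 = 310 N down at 1.15 m → arm 1.15 m, τ = 310 × 1.15 = 356.5 N·m clockwise.
Block: 6.4 × 10 = 64 N down at 1.3 m → arm 1.3 m, τ = 64 × 1.3 = 83.2 N·m clockwise.
Weight: 34 × 10 = 340 N down at 0.65 m → arm 0.65 m, τ = 340 × 0.65 = 221 N·m clockwise.
Total clockwise load moment = 660.7 N·m.
The cable tension T acts at 2.1 m; only its component perpendicular to the beam, T sinθ, produces torque. sin 68° = 0.9272.
Setting net torque to zero: T × 2.1 × 0.9272 = 660.7 → T = 660.7 / 1.947 = 339 N.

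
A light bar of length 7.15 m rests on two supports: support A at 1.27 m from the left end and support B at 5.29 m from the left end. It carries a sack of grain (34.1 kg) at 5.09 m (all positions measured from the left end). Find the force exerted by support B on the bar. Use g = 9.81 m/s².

Take moments about support A.
Sack of grain: 34.1 × 9.81 = 334.5 N down at 5.09 m → arm 3.82 m, τ = 334.5 × 3.82 = 1278 N·m clockwise.
Net load moment about support A = 1278 N·m clockwise.
Reaction R at support B is upward at 5.29 m, arm 4.02 m → moment R × 4.02 counterclockwise.
Στ = 0 ⇒ R × 4.02 = 1278 ⇒ R = 318 N.

R_B ≈ 318 N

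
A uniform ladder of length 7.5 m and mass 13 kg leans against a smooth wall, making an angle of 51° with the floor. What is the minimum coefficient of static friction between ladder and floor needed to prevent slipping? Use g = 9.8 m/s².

μ_min ≈ 0.405

Taking torques about the foot of the ladder:
Ladder weight 13×9.8 = 127.4 N acts at 3.75 m along the ladder; its horizontal arm is 3.75·cos51° = 2.36 m → τ = 300.7 N·m clockwise.
Wall normal N acts horizontally at the top; its moment arm is the height L sinθ = 7.5·sin51° = 5.829 m, counterclockwise.
Setting net torque to zero: N × 5.829 = 300.7 → N = 51.59 N.
ΣFx = 0 ⇒ f = N_wall = 51.59 N. ΣFy = 0 ⇒ N_floor = 127.4 N.
μ_min = f / N_floor = 51.59 / 127.4 = 0.405.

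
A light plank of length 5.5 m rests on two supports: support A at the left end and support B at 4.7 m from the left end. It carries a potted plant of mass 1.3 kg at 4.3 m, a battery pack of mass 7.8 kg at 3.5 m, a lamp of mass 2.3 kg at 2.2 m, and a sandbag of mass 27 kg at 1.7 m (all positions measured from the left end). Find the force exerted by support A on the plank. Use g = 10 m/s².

About support B:
Potted plant: 1.3 × 10 = 13 N down at 4.3 m → arm 0.4 m, τ = 13 × 0.4 = 5.2 N·m counterclockwise.
Battery pack: 7.8 × 10 = 78 N down at 3.5 m → arm 1.2 m, τ = 78 × 1.2 = 93.6 N·m counterclockwise.
Lamp: 2.3 × 10 = 23 N down at 2.2 m → arm 2.5 m, τ = 23 × 2.5 = 57.5 N·m counterclockwise.
Sandbag: 27 × 10 = 270 N down at 1.7 m → arm 3 m, τ = 270 × 3 = 810 N·m counterclockwise.
Net load moment about support B = 966.3 N·m counterclockwise.
Reaction R at support A is upward at 0 m, arm 4.7 m → moment R × 4.7 clockwise.
Στ = 0 ⇒ R × 4.7 = 966.3 ⇒ R = 206 N.

R_A ≈ 206 N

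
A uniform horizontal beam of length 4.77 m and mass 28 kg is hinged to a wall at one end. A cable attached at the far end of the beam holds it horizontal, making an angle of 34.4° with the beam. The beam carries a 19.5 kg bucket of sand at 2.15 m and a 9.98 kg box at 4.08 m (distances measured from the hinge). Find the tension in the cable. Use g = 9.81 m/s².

Sum moments about the hinge (the unknown hinge reaction has zero arm there).
Beam weight: 28 × 9.81 = 274.7 N down at 2.385 m → arm 2.385 m, τ = 274.7 × 2.385 = 655.2 N·m clockwise.
Bucket of sand: 19.5 × 9.81 = 191.3 N down at 2.15 m → arm 2.15 m, τ = 191.3 × 2.15 = 411.3 N·m clockwise.
Box: 9.98 × 9.81 = 97.9 N down at 4.08 m → arm 4.08 m, τ = 97.9 × 4.08 = 399.4 N·m clockwise.
Total clockwise load moment = 1466 N·m.
The cable tension T acts at 4.77 m; only its component perpendicular to the beam, T sinθ, produces torque. sin 34.4° = 0.565.
Setting net torque to zero: T × 4.77 × 0.565 = 1466 → T = 1466 / 2.695 = 544 N.

T ≈ 544 N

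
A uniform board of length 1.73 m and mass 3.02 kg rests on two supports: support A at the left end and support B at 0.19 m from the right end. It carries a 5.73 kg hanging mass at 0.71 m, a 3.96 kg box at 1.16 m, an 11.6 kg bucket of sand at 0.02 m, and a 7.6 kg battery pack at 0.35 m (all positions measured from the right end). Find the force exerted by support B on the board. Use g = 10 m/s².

About support A:
Beam weight: 3.02 × 10 = 30.2 N down at 0.865 m → arm 0.865 m, τ = 30.2 × 0.865 = 26.12 N·m clockwise.
Hanging mass: 5.73 × 10 = 57.3 N down at 0.71 m → arm 1.02 m, τ = 57.3 × 1.02 = 58.45 N·m clockwise.
Box: 3.96 × 10 = 39.6 N down at 1.16 m → arm 0.57 m, τ = 39.6 × 0.57 = 22.57 N·m clockwise.
Bucket of sand: 11.6 × 10 = 116 N down at 0.02 m → arm 1.71 m, τ = 116 × 1.71 = 198.4 N·m clockwise.
Battery pack: 7.6 × 10 = 76 N down at 0.35 m → arm 1.38 m, τ = 76 × 1.38 = 104.9 N·m clockwise.
Net load moment about support A = 410.4 N·m clockwise.
Reaction R at support B is upward at 0.19 m, arm 1.54 m → moment R × 1.54 counterclockwise.
Balancing moments: R × 1.54 = 410.4, giving R = 266 N.

R_B ≈ 266 N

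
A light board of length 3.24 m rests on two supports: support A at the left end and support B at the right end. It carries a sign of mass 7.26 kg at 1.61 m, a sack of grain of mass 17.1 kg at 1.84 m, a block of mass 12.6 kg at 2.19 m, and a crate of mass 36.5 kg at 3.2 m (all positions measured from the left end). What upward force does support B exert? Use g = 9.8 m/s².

Sum moments about support A (its reaction then has zero moment arm).
Sign: 7.26 × 9.8 = 71.15 N down at 1.61 m → arm 1.61 m, τ = 71.15 × 1.61 = 114.6 N·m clockwise.
Sack of grain: 17.1 × 9.8 = 167.6 N down at 1.84 m → arm 1.84 m, τ = 167.6 × 1.84 = 308.4 N·m clockwise.
Block: 12.6 × 9.8 = 123.5 N down at 2.19 m → arm 2.19 m, τ = 123.5 × 2.19 = 270.5 N·m clockwise.
Crate: 36.5 × 9.8 = 357.7 N down at 3.2 m → arm 3.2 m, τ = 357.7 × 3.2 = 1145 N·m clockwise.
Net load moment about support A = 1838 N·m clockwise.
Reaction R at support B is upward at 3.24 m, arm 3.24 m → moment R × 3.24 counterclockwise.
For rotational equilibrium, R × 3.24 = 1838, so R = 567 N.

R_B ≈ 567 N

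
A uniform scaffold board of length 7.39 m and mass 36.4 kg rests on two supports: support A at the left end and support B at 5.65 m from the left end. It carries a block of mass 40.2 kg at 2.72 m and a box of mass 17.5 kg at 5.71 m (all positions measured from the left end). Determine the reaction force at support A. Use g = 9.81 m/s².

R_A ≈ 326 N

Take moments about support B.
Beam weight: 36.4 × 9.81 = 357.1 N down at 3.695 m → arm 1.955 m, τ = 357.1 × 1.955 = 698.1 N·m counterclockwise.
Block: 40.2 × 9.81 = 394.4 N down at 2.72 m → arm 2.93 m, τ = 394.4 × 2.93 = 1156 N·m counterclockwise.
Box: 17.5 × 9.81 = 171.7 N down at 5.71 m → arm 0.06 m, τ = 171.7 × 0.06 = 10.3 N·m clockwise.
Net load moment about support B = 1844 N·m counterclockwise.
Reaction R at support A is upward at 0 m, arm 5.65 m → moment R × 5.65 clockwise.
Στ = 0 ⇒ R × 5.65 = 1844 ⇒ R = 326 N.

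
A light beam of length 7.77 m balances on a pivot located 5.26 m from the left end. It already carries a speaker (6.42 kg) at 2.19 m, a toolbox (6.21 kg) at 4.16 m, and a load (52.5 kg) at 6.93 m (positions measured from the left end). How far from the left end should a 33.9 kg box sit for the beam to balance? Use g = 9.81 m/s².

Sum moments about the pivot (at 5.26 m from the left end) (the support reaction has zero arm there).
Speaker: 6.42 × 9.81 = 62.98 N down at 2.19 m → arm 3.07 m, τ = 62.98 × 3.07 = 193.3 N·m counterclockwise.
Toolbox: 6.21 × 9.81 = 60.92 N down at 4.16 m → arm 1.1 m, τ = 60.92 × 1.1 = 67.01 N·m counterclockwise.
Load: 52.5 × 9.81 = 515 N down at 6.93 m → arm 1.67 m, τ = 515 × 1.67 = 860 N·m clockwise.
Net moment of existing loads = 599.7 N·m clockwise.
The box weighs 33.9 × 9.81 = 332.6 N and must supply an equal counterclockwise moment, so its lever arm about the pivot is 599.7 / 332.6 = 1.8 m.
That puts it at 5.26 − 1.8 = 3.46 m from the left end.

x ≈ 3.46 m from the left end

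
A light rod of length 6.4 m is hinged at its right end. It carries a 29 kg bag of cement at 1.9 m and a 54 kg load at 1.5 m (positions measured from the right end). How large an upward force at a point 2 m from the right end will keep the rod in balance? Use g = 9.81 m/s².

F ≈ 668 N

Take moments about the right end.
Bag of cement: 29 × 9.81 = 284.5 N down at 1.9 m → arm 1.9 m, τ = 284.5 × 1.9 = 540.5 N·m counterclockwise.
Load: 54 × 9.81 = 529.7 N down at 1.5 m → arm 1.5 m, τ = 529.7 × 1.5 = 794.6 N·m counterclockwise.
Net moment of the loads = 1335 N·m counterclockwise.
The upward force F acts at a point 2 m from the right end, arm 2 m, giving F × 2 clockwise.
Balancing moments: F × 2 = 1335, giving F = 1335 / 2 = 668 N.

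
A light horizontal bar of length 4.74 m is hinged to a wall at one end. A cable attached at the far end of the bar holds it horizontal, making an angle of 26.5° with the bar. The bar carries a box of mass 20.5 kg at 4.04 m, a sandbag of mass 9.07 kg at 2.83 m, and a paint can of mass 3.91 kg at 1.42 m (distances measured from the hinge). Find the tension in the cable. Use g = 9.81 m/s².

T ≈ 529 N

Take moments about the hinge.
Box: 20.5 × 9.81 = 201.1 N down at 4.04 m → arm 4.04 m, τ = 201.1 × 4.04 = 812.4 N·m clockwise.
Sandbag: 9.07 × 9.81 = 88.98 N down at 2.83 m → arm 2.83 m, τ = 88.98 × 2.83 = 251.8 N·m clockwise.
Paint can: 3.91 × 9.81 = 38.36 N down at 1.42 m → arm 1.42 m, τ = 38.36 × 1.42 = 54.47 N·m clockwise.
Total clockwise load moment = 1119 N·m.
The cable tension T acts at 4.74 m; only its component perpendicular to the bar, T sinθ, produces torque. sin 26.5° = 0.4462.
Στ = 0 ⇒ T × 4.74 × 0.4462 = 1119 ⇒ T = 1119 / 2.115 = 529 N.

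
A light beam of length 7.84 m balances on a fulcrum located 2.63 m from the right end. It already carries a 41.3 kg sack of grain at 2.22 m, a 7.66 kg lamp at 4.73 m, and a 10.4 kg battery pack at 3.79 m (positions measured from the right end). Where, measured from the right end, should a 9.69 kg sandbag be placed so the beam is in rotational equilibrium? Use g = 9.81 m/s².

Choose the fulcrum (at 2.63 m from the right end) as the axis so the support reaction has zero arm there.
Sack of grain: 41.3 × 9.81 = 405.2 N down at 2.22 m → arm 0.41 m, τ = 405.2 × 0.41 = 166.1 N·m clockwise.
Lamp: 7.66 × 9.81 = 75.14 N down at 4.73 m → arm 2.1 m, τ = 75.14 × 2.1 = 157.8 N·m counterclockwise.
Battery pack: 10.4 × 9.81 = 102 N down at 3.79 m → arm 1.16 m, τ = 102 × 1.16 = 118.3 N·m counterclockwise.
Net moment of existing loads = 110 N·m counterclockwise.
The sandbag weighs 9.69 × 9.81 = 95.06 N and must supply an equal clockwise moment, so its lever arm about the fulcrum is 110 / 95.06 = 1.16 m.
That puts it at 2.63 − 1.16 = 1.47 m from the right end.

x ≈ 1.47 m from the right end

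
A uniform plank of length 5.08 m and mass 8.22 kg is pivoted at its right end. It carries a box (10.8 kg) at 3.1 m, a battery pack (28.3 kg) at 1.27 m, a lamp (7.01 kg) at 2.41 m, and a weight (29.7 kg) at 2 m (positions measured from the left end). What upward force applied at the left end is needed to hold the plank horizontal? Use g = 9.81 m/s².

About the right end:
Beam weight: 8.22 × 9.81 = 80.64 N down at 2.54 m → arm 2.54 m, τ = 80.64 × 2.54 = 204.8 N·m counterclockwise.
Box: 10.8 × 9.81 = 105.9 N down at 3.1 m → arm 1.98 m, τ = 105.9 × 1.98 = 209.7 N·m counterclockwise.
Battery pack: 28.3 × 9.81 = 277.6 N down at 1.27 m → arm 3.81 m, τ = 277.6 × 3.81 = 1058 N·m counterclockwise.
Lamp: 7.01 × 9.81 = 68.77 N down at 2.41 m → arm 2.67 m, τ = 68.77 × 2.67 = 183.6 N·m counterclockwise.
Weight: 29.7 × 9.81 = 291.4 N down at 2 m → arm 3.08 m, τ = 291.4 × 3.08 = 897.5 N·m counterclockwise.
Net moment of the loads = 2554 N·m counterclockwise.
The upward force F acts at the left end, arm 5.08 m, giving F × 5.08 clockwise.
For rotational equilibrium, F × 5.08 = 2554, so F = 2554 / 5.08 = 503 N.

F ≈ 503 N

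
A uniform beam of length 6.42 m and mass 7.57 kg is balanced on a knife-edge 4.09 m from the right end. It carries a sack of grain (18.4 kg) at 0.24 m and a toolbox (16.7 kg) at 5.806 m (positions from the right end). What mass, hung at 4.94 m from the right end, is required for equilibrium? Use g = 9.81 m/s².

m ≈ 57.5 kg

Taking torques about the knife-edge (at 4.09 m from the right end):
Beam weight: 7.57 × 9.81 = 74.26 N down at 3.21 m → arm 0.88 m, τ = 74.26 × 0.88 = 65.35 N·m clockwise.
Sack of grain: 18.4 × 9.81 = 180.5 N down at 0.24 m → arm 3.85 m, τ = 180.5 × 3.85 = 694.9 N·m clockwise.
Toolbox: 16.7 × 9.81 = 163.8 N down at 5.806 m → arm 1.716 m, τ = 163.8 × 1.716 = 281.1 N·m counterclockwise.
Net moment of known loads = 479.1 N·m clockwise.
An unknown mass m at 4.94 m has arm 0.85 m; its moment is m·g·0.85 counterclockwise.
Στ = 0 ⇒ m × 9.81 × 0.85 = 479.1 ⇒ m = 479.1 / (9.81 × 0.85) = 57.5 kg.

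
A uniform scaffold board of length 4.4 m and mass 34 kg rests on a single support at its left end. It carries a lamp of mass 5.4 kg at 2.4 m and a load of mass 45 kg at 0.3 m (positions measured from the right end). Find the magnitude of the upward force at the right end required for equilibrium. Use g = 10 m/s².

F ≈ 614 N

Sum moments about the left end (the unknown pivot reaction has zero arm there).
Beam weight: 34 × 10 = 340 N down at 2.2 m → arm 2.2 m, τ = 340 × 2.2 = 748 N·m clockwise.
Lamp: 5.4 × 10 = 54 N down at 2.4 m → arm 2 m, τ = 54 × 2 = 108 N·m clockwise.
Load: 45 × 10 = 450 N down at 0.3 m → arm 4.1 m, τ = 450 × 4.1 = 1845 N·m clockwise.
Net moment of the loads = 2701 N·m clockwise.
The upward force F acts at the right end, arm 4.4 m, giving F × 4.4 counterclockwise.
For rotational equilibrium, F × 4.4 = 2701, so F = 2701 / 4.4 = 614 N.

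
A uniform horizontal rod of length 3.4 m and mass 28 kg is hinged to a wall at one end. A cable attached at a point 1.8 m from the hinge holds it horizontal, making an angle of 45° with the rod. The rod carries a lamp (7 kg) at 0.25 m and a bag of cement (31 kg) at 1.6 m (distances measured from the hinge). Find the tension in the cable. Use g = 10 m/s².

T ≈ 777 N

About the hinge:
Beam weight: 28 × 10 = 280 N down at 1.7 m → arm 1.7 m, τ = 280 × 1.7 = 476 N·m clockwise.
Lamp: 7 × 10 = 70 N down at 0.25 m → arm 0.25 m, τ = 70 × 0.25 = 17.5 N·m clockwise.
Bag of cement: 31 × 10 = 310 N down at 1.6 m → arm 1.6 m, τ = 310 × 1.6 = 496 N·m clockwise.
Total clockwise load moment = 989.5 N·m.
The cable tension T acts at 1.8 m; only its component perpendicular to the rod, T sinθ, produces torque. sin 45° = 0.7071.
Balancing moments: T × 1.8 × 0.7071 = 989.5, giving T = 989.5 / 1.273 = 777 N.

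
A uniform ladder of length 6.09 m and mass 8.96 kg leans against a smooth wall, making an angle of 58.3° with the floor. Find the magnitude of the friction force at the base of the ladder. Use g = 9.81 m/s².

f ≈ 27.1 N

Sum moments about the foot of the ladder (the floor normal and friction both act there and drop out).
Ladder weight 8.96×9.81 = 87.9 N acts at 3.045 m along the ladder; its horizontal arm is 3.045·cos58.3° = 1.6 m → τ = 140.6 N·m clockwise.
Wall normal N acts horizontally at the top; its moment arm is the height L sinθ = 6.09·sin58.3° = 5.181 m, counterclockwise.
Setting net torque to zero: N × 5.181 = 140.6 → N = 27.1 N.
ΣFx = 0: friction at the foot balances the wall's push, so f = N_wall = 27.1 N.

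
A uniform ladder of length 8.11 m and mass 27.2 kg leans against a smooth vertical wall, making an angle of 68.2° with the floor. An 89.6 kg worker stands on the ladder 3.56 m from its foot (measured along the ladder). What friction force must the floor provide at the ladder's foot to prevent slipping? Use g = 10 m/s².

f ≈ 212 N

About the foot of the ladder:
Ladder weight 27.2×10 = 272 N acts at 4.055 m along the ladder; its horizontal arm is 4.055·cos68.2° = 1.506 m → τ = 409.6 N·m clockwise.
Worker: 89.6×10 = 896 N at 3.56 m → arm 1.322 m → τ = 1185 N·m clockwise.
Wall normal N acts horizontally at the top; its moment arm is the height L sinθ = 8.11·sin68.2° = 7.53 m, counterclockwise.
Στ = 0 ⇒ N × 7.53 = 1595 ⇒ N = 212 N.
ΣFx = 0: friction at the foot balances the wall's push, so f = N_wall = 212 N.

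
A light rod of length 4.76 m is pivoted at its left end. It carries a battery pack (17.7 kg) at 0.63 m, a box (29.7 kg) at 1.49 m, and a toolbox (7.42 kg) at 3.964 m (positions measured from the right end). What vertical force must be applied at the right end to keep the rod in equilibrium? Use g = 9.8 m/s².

Take moments about the left end.
Battery pack: 17.7 × 9.8 = 173.5 N down at 0.63 m → arm 4.13 m, τ = 173.5 × 4.13 = 716.6 N·m clockwise.
Box: 29.7 × 9.8 = 291.1 N down at 1.49 m → arm 3.27 m, τ = 291.1 × 3.27 = 951.9 N·m clockwise.
Toolbox: 7.42 × 9.8 = 72.72 N down at 3.964 m → arm 0.796 m, τ = 72.72 × 0.796 = 57.89 N·m clockwise.
Net moment of the loads = 1726 N·m clockwise.
The upward force F acts at the right end, arm 4.76 m, giving F × 4.76 counterclockwise.
Στ = 0 ⇒ F × 4.76 = 1726 ⇒ F = 1726 / 4.76 = 363 N.

F ≈ 363 N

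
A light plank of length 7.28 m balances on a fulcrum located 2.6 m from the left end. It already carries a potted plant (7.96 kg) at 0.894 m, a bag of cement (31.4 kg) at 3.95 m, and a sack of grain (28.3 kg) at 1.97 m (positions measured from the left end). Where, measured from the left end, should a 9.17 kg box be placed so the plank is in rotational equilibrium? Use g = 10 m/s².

x ≈ 1.4 m from the left end

About the fulcrum (at 2.6 m from the left end):
Potted plant: 7.96 × 10 = 79.6 N down at 0.894 m → arm 1.706 m, τ = 79.6 × 1.706 = 135.8 N·m counterclockwise.
Bag of cement: 31.4 × 10 = 314 N down at 3.95 m → arm 1.35 m, τ = 314 × 1.35 = 423.9 N·m clockwise.
Sack of grain: 28.3 × 10 = 283 N down at 1.97 m → arm 0.63 m, τ = 283 × 0.63 = 178.3 N·m counterclockwise.
Net moment of existing loads = 109.8 N·m clockwise.
The box weighs 9.17 × 10 = 91.7 N and must supply an equal counterclockwise moment, so its lever arm about the fulcrum is 109.8 / 91.7 = 1.2 m.
That puts it at 2.6 − 1.2 = 1.4 m from the left end.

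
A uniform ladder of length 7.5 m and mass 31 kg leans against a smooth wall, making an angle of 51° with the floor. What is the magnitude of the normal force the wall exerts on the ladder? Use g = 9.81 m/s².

N_wall ≈ 123 N

About the foot of the ladder:
Ladder weight 31×9.81 = 304.1 N acts at 3.75 m along the ladder; its horizontal arm is 3.75·cos51° = 2.36 m → τ = 717.7 N·m clockwise.
Wall normal N acts horizontally at the top; its moment arm is the height L sinθ = 7.5·sin51° = 5.829 m, counterclockwise.
Balancing moments: N × 5.829 = 717.7, giving N = 123 N.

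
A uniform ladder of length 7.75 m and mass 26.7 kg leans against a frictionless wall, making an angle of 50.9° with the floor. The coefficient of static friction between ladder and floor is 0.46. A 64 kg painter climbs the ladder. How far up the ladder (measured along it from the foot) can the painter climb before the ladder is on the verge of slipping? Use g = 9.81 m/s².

Take moments about the foot of the ladder.
Ladder weight 26.7×9.81 = 261.9 N acts at 3.875 m along the ladder; its horizontal arm is 3.875·cos50.9° = 2.444 m → τ = 640.1 N·m clockwise.
Painter weight 64×9.81 = 627.8 N at distance d → arm d·cos50.9° → τ = 627.8·d·0.6307 clockwise.
Wall normal N at the top has arm L sinθ = 6.014 m counterclockwise, so Στ = 0 gives N·6.014 = 640.1 + 396·d.
ΣFy = 0 ⇒ N_floor = 889.7 N, so the maximum friction is μ_s·N_floor = 0.46×889.7 = 409.3 N. ΣFx = 0 ⇒ N_wall = f, so at the slipping point N = 409.3 N.
Substituting: 409.3×6.014 = 640.1 + 396·d ⇒ d = (2462 − 640.1) / 396 = 4.6 m.

d ≈ 4.6 m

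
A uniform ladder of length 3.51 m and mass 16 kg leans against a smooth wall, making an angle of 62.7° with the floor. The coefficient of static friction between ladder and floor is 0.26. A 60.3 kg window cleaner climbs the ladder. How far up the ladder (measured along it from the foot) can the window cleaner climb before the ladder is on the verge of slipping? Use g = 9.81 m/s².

d ≈ 1.77 m

Taking torques about the foot of the ladder:
Ladder weight 16×9.81 = 157 N acts at 1.755 m along the ladder; its horizontal arm is 1.755·cos62.7° = 0.8049 m → τ = 126.4 N·m clockwise.
Window cleaner weight 60.3×9.81 = 591.5 N at distance d → arm d·cos62.7° → τ = 591.5·d·0.4586 clockwise.
Wall normal N at the top has arm L sinθ = 3.119 m counterclockwise, so Στ = 0 gives N·3.119 = 126.4 + 271.3·d.
ΣFy = 0 ⇒ N_floor = 748.5 N, so the maximum friction is μ_s·N_floor = 0.26×748.5 = 194.6 N. ΣFx = 0 ⇒ N_wall = f, so at the slipping point N = 194.6 N.
Substituting: 194.6×3.119 = 126.4 + 271.3·d ⇒ d = (607 − 126.4) / 271.3 = 1.77 m.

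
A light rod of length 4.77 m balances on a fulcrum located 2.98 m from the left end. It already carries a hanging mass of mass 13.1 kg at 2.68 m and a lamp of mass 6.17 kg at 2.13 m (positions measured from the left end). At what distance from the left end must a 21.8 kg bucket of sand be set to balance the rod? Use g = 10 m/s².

Sum moments about the fulcrum (at 2.98 m from the left end) (the support reaction has zero arm there).
Hanging mass: 13.1 × 10 = 131 N down at 2.68 m → arm 0.3 m, τ = 131 × 0.3 = 39.3 N·m counterclockwise.
Lamp: 6.17 × 10 = 61.7 N down at 2.13 m → arm 0.85 m, τ = 61.7 × 0.85 = 52.45 N·m counterclockwise.
Net moment of existing loads = 91.75 N·m counterclockwise.
The bucket of sand weighs 21.8 × 10 = 218 N and must supply an equal clockwise moment, so its lever arm about the fulcrum is 91.75 / 218 = 0.421 m.
That puts it at 2.98 + 0.421 = 3.4 m from the left end.

x ≈ 3.4 m from the left end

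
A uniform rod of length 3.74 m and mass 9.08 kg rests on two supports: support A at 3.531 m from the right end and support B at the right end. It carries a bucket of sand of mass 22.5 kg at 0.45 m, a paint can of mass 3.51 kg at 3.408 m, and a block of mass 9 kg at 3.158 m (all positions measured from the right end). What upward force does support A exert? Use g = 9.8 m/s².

About support B:
Beam weight: 9.08 × 9.8 = 88.98 N down at 1.87 m → arm 1.87 m, τ = 88.98 × 1.87 = 166.4 N·m counterclockwise.
Bucket of sand: 22.5 × 9.8 = 220.5 N down at 0.45 m → arm 0.45 m, τ = 220.5 × 0.45 = 99.23 N·m counterclockwise.
Paint can: 3.51 × 9.8 = 34.4 N down at 3.408 m → arm 3.408 m, τ = 34.4 × 3.408 = 117.2 N·m counterclockwise.
Block: 9 × 9.8 = 88.2 N down at 3.158 m → arm 3.158 m, τ = 88.2 × 3.158 = 278.5 N·m counterclockwise.
Net load moment about support B = 661.3 N·m counterclockwise.
Reaction R at support A is upward at 3.531 m, arm 3.531 m → moment R × 3.531 clockwise.
Στ = 0 ⇒ R × 3.531 = 661.3 ⇒ R = 187 N.

R_A ≈ 187 N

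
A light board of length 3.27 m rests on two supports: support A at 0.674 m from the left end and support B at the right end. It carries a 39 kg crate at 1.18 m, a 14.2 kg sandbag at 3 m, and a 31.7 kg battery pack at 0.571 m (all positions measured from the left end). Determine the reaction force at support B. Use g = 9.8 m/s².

Take moments about support A.
Crate: 39 × 9.8 = 382.2 N down at 1.18 m → arm 0.506 m, τ = 382.2 × 0.506 = 193.4 N·m clockwise.
Sandbag: 14.2 × 9.8 = 139.2 N down at 3 m → arm 2.326 m, τ = 139.2 × 2.326 = 323.8 N·m clockwise.
Battery pack: 31.7 × 9.8 = 310.7 N down at 0.571 m → arm 0.103 m, τ = 310.7 × 0.103 = 32 N·m counterclockwise.
Net load moment about support A = 485.2 N·m clockwise.
Reaction R at support B is upward at 3.27 m, arm 2.596 m → moment R × 2.596 counterclockwise.
For rotational equilibrium, R × 2.596 = 485.2, so R = 187 N.

R_B ≈ 187 N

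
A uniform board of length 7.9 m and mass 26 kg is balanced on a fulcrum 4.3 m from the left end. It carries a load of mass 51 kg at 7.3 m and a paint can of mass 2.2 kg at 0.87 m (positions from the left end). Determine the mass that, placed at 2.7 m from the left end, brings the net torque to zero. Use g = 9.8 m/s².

m ≈ 85.2 kg

Taking torques about the fulcrum (at 4.3 m from the left end):
Beam weight: 26 × 9.8 = 254.8 N down at 3.95 m → arm 0.35 m, τ = 254.8 × 0.35 = 89.18 N·m counterclockwise.
Load: 51 × 9.8 = 499.8 N down at 7.3 m → arm 3 m, τ = 499.8 × 3 = 1499 N·m clockwise.
Paint can: 2.2 × 9.8 = 21.56 N down at 0.87 m → arm 3.43 m, τ = 21.56 × 3.43 = 73.95 N·m counterclockwise.
Net moment of known loads = 1336 N·m clockwise.
An unknown mass m at 2.7 m has arm 1.6 m; its moment is m·g·1.6 counterclockwise.
Setting net torque to zero: m × 9.8 × 1.6 = 1336 → m = 1336 / (9.8 × 1.6) = 85.2 kg.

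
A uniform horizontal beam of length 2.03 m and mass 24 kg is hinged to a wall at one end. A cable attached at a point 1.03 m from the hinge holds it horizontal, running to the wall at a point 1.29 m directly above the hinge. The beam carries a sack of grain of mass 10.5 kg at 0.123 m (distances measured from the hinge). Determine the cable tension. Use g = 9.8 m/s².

Sum moments about the hinge (the unknown hinge reaction has zero arm there).
Beam weight: 24 × 9.8 = 235.2 N down at 1.015 m → arm 1.015 m, τ = 235.2 × 1.015 = 238.7 N·m clockwise.
Sack of grain: 10.5 × 9.8 = 102.9 N down at 0.123 m → arm 0.123 m, τ = 102.9 × 0.123 = 12.66 N·m clockwise.
Total clockwise load moment = 251.4 N·m.
The cable tension T acts at 1.03 m; only its component perpendicular to the beam, T sinθ, produces torque. sinθ = h/√(h²+d²) = 1.29/√(1.29²+1.03²) = 0.7815.
Στ = 0 ⇒ T × 1.03 × 0.7815 = 251.4 ⇒ T = 251.4 / 0.8049 = 312 N.

T ≈ 312 N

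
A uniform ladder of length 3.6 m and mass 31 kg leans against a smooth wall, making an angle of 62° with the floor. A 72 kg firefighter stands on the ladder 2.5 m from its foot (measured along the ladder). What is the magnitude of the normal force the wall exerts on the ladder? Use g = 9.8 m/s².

N_wall ≈ 341 N

About the foot of the ladder:
Ladder weight 31×9.8 = 303.8 N acts at 1.8 m along the ladder; its horizontal arm is 1.8·cos62° = 0.845 m → τ = 256.7 N·m clockwise.
Firefighter: 72×9.8 = 705.6 N at 2.5 m → arm 1.174 m → τ = 828.4 N·m clockwise.
Wall normal N acts horizontally at the top; its moment arm is the height L sinθ = 3.6·sin62° = 3.179 m, counterclockwise.
Setting net torque to zero: N × 3.179 = 1085 → N = 341 N.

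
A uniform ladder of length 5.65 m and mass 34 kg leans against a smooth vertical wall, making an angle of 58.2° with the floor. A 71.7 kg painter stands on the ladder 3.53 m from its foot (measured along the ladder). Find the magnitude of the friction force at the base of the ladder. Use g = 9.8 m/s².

f ≈ 375 N

About the foot of the ladder:
Ladder weight 34×9.8 = 333.2 N acts at 2.825 m along the ladder; its horizontal arm is 2.825·cos58.2° = 1.489 m → τ = 496.1 N·m clockwise.
Painter: 71.7×9.8 = 702.7 N at 3.53 m → arm 1.86 m → τ = 1307 N·m clockwise.
Wall normal N acts horizontally at the top; its moment arm is the height L sinθ = 5.65·sin58.2° = 4.802 m, counterclockwise.
Balancing moments: N × 4.802 = 1803, giving N = 375 N.
ΣFx = 0: friction at the foot balances the wall's push, so f = N_wall = 375 N.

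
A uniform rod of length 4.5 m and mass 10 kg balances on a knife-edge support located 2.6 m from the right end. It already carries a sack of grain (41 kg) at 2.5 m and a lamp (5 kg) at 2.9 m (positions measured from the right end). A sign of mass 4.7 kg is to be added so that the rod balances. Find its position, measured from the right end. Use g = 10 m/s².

Taking torques about the knife-edge support (at 2.6 m from the right end):
Beam weight: 10 × 10 = 100 N down at 2.25 m → arm 0.35 m, τ = 100 × 0.35 = 35 N·m clockwise.
Sack of grain: 41 × 10 = 410 N down at 2.5 m → arm 0.1 m, τ = 410 × 0.1 = 41 N·m clockwise.
Lamp: 5 × 10 = 50 N down at 2.9 m → arm 0.3 m, τ = 50 × 0.3 = 15 N·m counterclockwise.
Net moment of existing loads = 61 N·m clockwise.
The sign weighs 4.7 × 10 = 47 N and must supply an equal counterclockwise moment, so its lever arm about the knife-edge support is 61 / 47 = 1.3 m.
That puts it at 2.6 + 1.3 = 3.9 m from the right end.

x ≈ 3.9 m from the right end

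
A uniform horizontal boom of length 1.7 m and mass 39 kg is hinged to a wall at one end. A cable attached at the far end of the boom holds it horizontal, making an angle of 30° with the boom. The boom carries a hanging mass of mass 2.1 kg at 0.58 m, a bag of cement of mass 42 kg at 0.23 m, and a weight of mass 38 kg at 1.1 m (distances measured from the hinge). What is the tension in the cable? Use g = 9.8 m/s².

T ≈ 990 N

Take moments about the hinge.
Beam weight: 39 × 9.8 = 382.2 N down at 0.85 m → arm 0.85 m, τ = 382.2 × 0.85 = 324.9 N·m clockwise.
Hanging mass: 2.1 × 9.8 = 20.58 N down at 0.58 m → arm 0.58 m, τ = 20.58 × 0.58 = 11.94 N·m clockwise.
Bag of cement: 42 × 9.8 = 411.6 N down at 0.23 m → arm 0.23 m, τ = 411.6 × 0.23 = 94.67 N·m clockwise.
Weight: 38 × 9.8 = 372.4 N down at 1.1 m → arm 1.1 m, τ = 372.4 × 1.1 = 409.6 N·m clockwise.
Total clockwise load moment = 841.1 N·m.
The cable tension T acts at 1.7 m; only its component perpendicular to the boom, T sinθ, produces torque. sin 30° = 0.5.
Setting net torque to zero: T × 1.7 × 0.5 = 841.1 → T = 841.1 / 0.85 = 990 N.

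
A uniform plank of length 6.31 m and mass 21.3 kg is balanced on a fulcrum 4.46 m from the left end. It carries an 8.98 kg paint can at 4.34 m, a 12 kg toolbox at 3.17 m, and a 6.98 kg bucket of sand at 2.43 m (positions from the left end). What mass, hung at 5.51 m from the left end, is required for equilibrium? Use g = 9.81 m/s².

Sum moments about the fulcrum (at 4.46 m from the left end) (the support reaction has zero arm there).
Beam weight: 21.3 × 9.81 = 209 N down at 3.155 m → arm 1.305 m, τ = 209 × 1.305 = 272.7 N·m counterclockwise.
Paint can: 8.98 × 9.81 = 88.09 N down at 4.34 m → arm 0.12 m, τ = 88.09 × 0.12 = 10.57 N·m counterclockwise.
Toolbox: 12 × 9.81 = 117.7 N down at 3.17 m → arm 1.29 m, τ = 117.7 × 1.29 = 151.8 N·m counterclockwise.
Bucket of sand: 6.98 × 9.81 = 68.47 N down at 2.43 m → arm 2.03 m, τ = 68.47 × 2.03 = 139 N·m counterclockwise.
Net moment of known loads = 574.1 N·m counterclockwise.
An unknown mass m at 5.51 m has arm 1.05 m; its moment is m·g·1.05 clockwise.
Setting net torque to zero: m × 9.81 × 1.05 = 574.1 → m = 574.1 / (9.81 × 1.05) = 55.7 kg.

m ≈ 55.7 kg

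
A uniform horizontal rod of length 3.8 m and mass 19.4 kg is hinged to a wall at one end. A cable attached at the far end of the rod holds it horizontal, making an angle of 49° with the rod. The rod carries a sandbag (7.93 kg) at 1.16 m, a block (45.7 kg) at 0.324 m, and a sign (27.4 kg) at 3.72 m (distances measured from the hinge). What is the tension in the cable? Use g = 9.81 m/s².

T ≈ 557 N

Sum moments about the hinge (the unknown hinge reaction has zero arm there).
Beam weight: 19.4 × 9.81 = 190.3 N down at 1.9 m → arm 1.9 m, τ = 190.3 × 1.9 = 361.6 N·m clockwise.
Sandbag: 7.93 × 9.81 = 77.79 N down at 1.16 m → arm 1.16 m, τ = 77.79 × 1.16 = 90.24 N·m clockwise.
Block: 45.7 × 9.81 = 448.3 N down at 0.324 m → arm 0.324 m, τ = 448.3 × 0.324 = 145.2 N·m clockwise.
Sign: 27.4 × 9.81 = 268.8 N down at 3.72 m → arm 3.72 m, τ = 268.8 × 3.72 = 999.9 N·m clockwise.
Total clockwise load moment = 1597 N·m.
The cable tension T acts at 3.8 m; only its component perpendicular to the rod, T sinθ, produces torque. sin 49° = 0.7547.
Setting net torque to zero: T × 3.8 × 0.7547 = 1597 → T = 1597 / 2.868 = 557 N.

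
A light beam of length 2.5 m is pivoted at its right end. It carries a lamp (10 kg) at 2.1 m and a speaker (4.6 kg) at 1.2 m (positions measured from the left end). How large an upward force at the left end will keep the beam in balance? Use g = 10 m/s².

F ≈ 39.9 N

Taking torques about the right end:
Lamp: 10 × 10 = 100 N down at 2.1 m → arm 0.4 m, τ = 100 × 0.4 = 40 N·m counterclockwise.
Speaker: 4.6 × 10 = 46 N down at 1.2 m → arm 1.3 m, τ = 46 × 1.3 = 59.8 N·m counterclockwise.
Net moment of the loads = 99.8 N·m counterclockwise.
The upward force F acts at the left end, arm 2.5 m, giving F × 2.5 clockwise.
For rotational equilibrium, F × 2.5 = 99.8, so F = 99.8 / 2.5 = 39.9 N.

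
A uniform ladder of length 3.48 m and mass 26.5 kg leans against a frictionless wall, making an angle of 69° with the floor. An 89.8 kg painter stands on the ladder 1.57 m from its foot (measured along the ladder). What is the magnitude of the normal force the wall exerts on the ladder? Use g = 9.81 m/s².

Take moments about the foot of the ladder.
Ladder weight 26.5×9.81 = 260 N acts at 1.74 m along the ladder; its horizontal arm is 1.74·cos69° = 0.6236 m → τ = 162.1 N·m clockwise.
Painter: 89.8×9.81 = 880.9 N at 1.57 m → arm 0.5626 m → τ = 495.6 N·m clockwise.
Wall normal N acts horizontally at the top; its moment arm is the height L sinθ = 3.48·sin69° = 3.249 m, counterclockwise.
Στ = 0 ⇒ N × 3.249 = 657.7 ⇒ N = 202 N.

N_wall ≈ 202 N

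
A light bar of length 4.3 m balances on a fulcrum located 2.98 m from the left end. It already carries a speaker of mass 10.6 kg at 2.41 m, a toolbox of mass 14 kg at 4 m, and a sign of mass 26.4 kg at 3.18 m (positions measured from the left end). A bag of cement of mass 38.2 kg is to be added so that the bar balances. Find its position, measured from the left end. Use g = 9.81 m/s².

Choose the fulcrum (at 2.98 m from the left end) as the axis so the support reaction has zero arm there.
Speaker: 10.6 × 9.81 = 104 N down at 2.41 m → arm 0.57 m, τ = 104 × 0.57 = 59.28 N·m counterclockwise.
Toolbox: 14 × 9.81 = 137.3 N down at 4 m → arm 1.02 m, τ = 137.3 × 1.02 = 140 N·m clockwise.
Sign: 26.4 × 9.81 = 259 N down at 3.18 m → arm 0.2 m, τ = 259 × 0.2 = 51.8 N·m clockwise.
Net moment of existing loads = 132.5 N·m clockwise.
The bag of cement weighs 38.2 × 9.81 = 374.7 N and must supply an equal counterclockwise moment, so its lever arm about the fulcrum is 132.5 / 374.7 = 0.354 m.
That puts it at 2.98 − 0.354 = 2.63 m from the left end.

x ≈ 2.63 m from the left end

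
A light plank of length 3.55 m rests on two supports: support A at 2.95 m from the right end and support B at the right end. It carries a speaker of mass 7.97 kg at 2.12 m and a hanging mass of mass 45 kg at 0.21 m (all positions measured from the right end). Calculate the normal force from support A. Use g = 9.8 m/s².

Choose support B as the axis so its reaction then has zero moment arm.
Speaker: 7.97 × 9.8 = 78.11 N down at 2.12 m → arm 2.12 m, τ = 78.11 × 2.12 = 165.6 N·m counterclockwise.
Hanging mass: 45 × 9.8 = 441 N down at 0.21 m → arm 0.21 m, τ = 441 × 0.21 = 92.61 N·m counterclockwise.
Net load moment about support B = 258.2 N·m counterclockwise.
Reaction R at support A is upward at 2.95 m, arm 2.95 m → moment R × 2.95 clockwise.
For rotational equilibrium, R × 2.95 = 258.2, so R = 87.5 N.

R_A ≈ 87.5 N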